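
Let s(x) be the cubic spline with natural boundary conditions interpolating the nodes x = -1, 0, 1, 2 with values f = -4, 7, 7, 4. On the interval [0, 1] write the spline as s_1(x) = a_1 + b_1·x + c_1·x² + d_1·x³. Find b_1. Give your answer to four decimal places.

5.5333

With σ_i denoting the second derivative at x_i, h_i = 1, 1, 1, and Δ_i = (y_(i+1) − y_i)/h_i = 11, 0, -3:
  1·σ_0 + 4·σ_1 + 1·σ_2 = 6(Δ_1 - Δ_0) = -66
  1·σ_1 + 4·σ_2 + 1·σ_3 = 6(Δ_2 - Δ_1) = -18
Natural end conditions: σ_0 = σ_3 = 0.
Solving the tridiagonal system: σ_0 = 0, σ_1 = -82/5, σ_2 = -2/5, σ_3 = 0.
On [0, 1], with s_1(x) = a_1 + b_1·x + c_1·x² + d_1·x³: c_1 = σ_1/2 = -41/5, d_1 = (σ_2 - σ_1)/(6h_1) = 8/3, b_1 = Δ_1 - h_1(2σ_1 + σ_2)/6 = 83/15.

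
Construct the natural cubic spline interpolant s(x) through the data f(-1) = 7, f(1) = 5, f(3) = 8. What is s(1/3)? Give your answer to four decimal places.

5.2037

With M_i denoting the second derivative at x_i, h_i = 2, 2, and Δ_i = (y_(i+1) − y_i)/h_i = -1, 3/2:
  2·M_0 + 8·M_1 + 2·M_2 = 6(Δ_1 - Δ_0) = 15
Natural end conditions: M_0 = M_2 = 0.
Solving: M_0 = 0, M_1 = 15/8, M_2 = 0.
On [-1, 1], s(x) = 7 - 13/8·(x + 1) + 0·(x + 1)² + 5/32·(x + 1)³.
With (x + 1) = 4/3: s(1/3) = 281/54.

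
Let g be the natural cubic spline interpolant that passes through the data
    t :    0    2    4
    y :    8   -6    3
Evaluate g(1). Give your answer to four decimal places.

-1.1563

With m_i denoting the second derivative at x_i, h_i = 2, 2, and Δ_i = (y_(i+1) − y_i)/h_i = -7, 9/2:
  2·m_0 + 8·m_1 + 2·m_2 = 6(Δ_1 - Δ_0) = 69
Natural end conditions: m_0 = m_2 = 0.
Forward elimination and back-substitution give m_0 = 0, m_1 = 69/8, m_2 = 0.
On [0, 2], g(t) = 8 - 79/8·t + 0·t² + 23/32·t³.
With t = 1: g(1) = -37/32.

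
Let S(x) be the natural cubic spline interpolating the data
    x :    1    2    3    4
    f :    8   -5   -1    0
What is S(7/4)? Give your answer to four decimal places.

Write m_i for S''(x_i). With h_i = 1, 1, 1 and divided differences Δ_i = -13, 4, 1, the continuity of S' gives the tridiagonal system
  1·m_0 + 4·m_1 + 1·m_2 = 6(Δ_1 - Δ_0) = 102
  1·m_1 + 4·m_2 + 1·m_3 = 6(Δ_2 - Δ_1) = -18
Natural end conditions: m_0 = m_3 = 0.
Hence m_0 = 0, m_1 = 142/5, m_2 = -58/5, m_3 = 0.
On [1, 2], S(x) = 8 - 266/15·(x - 1) + 0·(x - 1)² + 71/15·(x - 1)³.
With (x - 1) = 3/4: S(7/4) = -1057/320.

-3.3031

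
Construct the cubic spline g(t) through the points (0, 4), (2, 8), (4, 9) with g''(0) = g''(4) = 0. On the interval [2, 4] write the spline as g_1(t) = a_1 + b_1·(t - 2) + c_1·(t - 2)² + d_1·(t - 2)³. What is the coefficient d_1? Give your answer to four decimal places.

0.0938

Put M_i = g'' at the i-th knot. Here h = (2, 2) and Δ = (2, 1/2), so the interior equations h_(i-1)·M_(i-1) + 2(h_(i-1)+h_i)·M_i + h_i·M_(i+1) = 6(Δ_i − Δ_(i-1)) read
  2·M_0 + 8·M_1 + 2·M_2 = 6(Δ_1 - Δ_0) = -9
Natural end conditions: M_0 = M_2 = 0.
Solving the tridiagonal system: M_0 = 0, M_1 = -9/8, M_2 = 0.
On [2, 4], with g_1(t) = a_1 + b_1·(t - 2) + c_1·(t - 2)² + d_1·(t - 2)³: c_1 = M_1/2 = -9/16, d_1 = (M_2 - M_1)/(6h_1) = 3/32, b_1 = Δ_1 - h_1(2M_1 + M_2)/6 = 5/4.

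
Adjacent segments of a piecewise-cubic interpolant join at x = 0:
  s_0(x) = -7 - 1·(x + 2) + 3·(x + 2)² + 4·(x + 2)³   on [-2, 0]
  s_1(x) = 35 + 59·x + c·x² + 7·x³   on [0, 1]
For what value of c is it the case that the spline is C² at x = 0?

27

s_0''(x) = 6 + 24·(x + 2), so s_0''(0) = 54. On the right, s_1''(0) = 2c, so c = 27.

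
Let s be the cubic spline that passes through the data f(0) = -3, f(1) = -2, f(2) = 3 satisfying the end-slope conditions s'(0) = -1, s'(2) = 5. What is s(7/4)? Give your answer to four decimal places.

1.6797

Put M_i = s'' at the i-th knot. Here h = (1, 1) and Δ = (1, 5), so the interior equations h_(i-1)·M_(i-1) + 2(h_(i-1)+h_i)·M_i + h_i·M_(i+1) = 6(Δ_i − Δ_(i-1)) read
  1·M_0 + 4·M_1 + 1·M_2 = 6(Δ_1 - Δ_0) = 24
Clamped end conditions give two more equations: 2h_0·M_0 + h_0·M_1 = 6(Δ_0 - s'(0)) = 12 and h_1·M_1 + 2h_1·M_2 = 6(s'(2) - Δ_1) = 0.
Forward elimination and back-substitution give M_0 = 3, M_1 = 6, M_2 = -3.
On [1, 2], s(x) = -2 + 7/2·(x - 1) + 3·(x - 1)² - 3/2·(x - 1)³.
With (x - 1) = 3/4: s(7/4) = 215/128.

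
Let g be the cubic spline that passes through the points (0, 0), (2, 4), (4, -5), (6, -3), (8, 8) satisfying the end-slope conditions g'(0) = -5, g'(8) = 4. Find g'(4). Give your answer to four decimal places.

Let σ_i = g''(x_i). Step sizes h_i = 2, 2, 2, 2; slopes of the chords Δ_i = (y_(i+1) - y_i)/h_i = 2, -9/2, 1, 11/2.
  2·σ_0 + 8·σ_1 + 2·σ_2 = 6(Δ_1 - Δ_0) = -39
  2·σ_1 + 8·σ_2 + 2·σ_3 = 6(Δ_2 - Δ_1) = 33
  2·σ_2 + 8·σ_3 + 2·σ_4 = 6(Δ_3 - Δ_2) = 27
Clamped end conditions give two more equations: 2h_0·σ_0 + h_0·σ_1 = 6(Δ_0 - g'(0)) = 42 and h_3·σ_3 + 2h_3·σ_4 = 6(g'(8) - Δ_3) = -9.
Hence σ_0 = 219/14, σ_1 = -72/7, σ_2 = 6, σ_3 = 39/14, σ_4 = -51/14.
On [4, 6], g'(t) = b_2 + 2c_2·(t - 4) + 3d_2·(t - 4)² with b_2 = Δ_2 - h_2(2σ_2 + σ_3)/6 = -55/14, c_2 = σ_2/2 = 3, d_2 = (σ_3 - σ_2)/(6h_2) = -15/56. So g'(4) = -55/14.

-3.9286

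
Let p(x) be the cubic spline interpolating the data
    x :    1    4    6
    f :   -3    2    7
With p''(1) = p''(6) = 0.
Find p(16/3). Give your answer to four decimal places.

Let M_i = p''(x_i). Step sizes h_i = 3, 2; slopes of the chords Δ_i = (y_(i+1) - y_i)/h_i = 5/3, 5/2.
  3·M_0 + 10·M_1 + 2·M_2 = 6(Δ_1 - Δ_0) = 5
Natural end conditions: M_0 = M_2 = 0.
Forward elimination and back-substitution give M_0 = 0, M_1 = 1/2, M_2 = 0.
On [4, 6], p(x) = 2 + 13/6·(x - 4) + 1/4·(x - 4)² - 1/24·(x - 4)³.
With (x - 4) = 4/3: p(16/3) = 424/81.

5.2346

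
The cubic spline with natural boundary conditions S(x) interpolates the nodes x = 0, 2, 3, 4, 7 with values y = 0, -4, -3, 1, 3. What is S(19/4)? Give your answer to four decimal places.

3.0208

Put M_i = S'' at the i-th knot. Here h = (2, 1, 1, 3) and Δ = (-2, 1, 4, 2/3), so the interior equations h_(i-1)·M_(i-1) + 2(h_(i-1)+h_i)·M_i + h_i·M_(i+1) = 6(Δ_i − Δ_(i-1)) read
  2·M_0 + 6·M_1 + 1·M_2 = 6(Δ_1 - Δ_0) = 18
  1·M_1 + 4·M_2 + 1·M_3 = 6(Δ_2 - Δ_1) = 18
  1·M_2 + 8·M_3 + 3·M_4 = 6(Δ_3 - Δ_2) = -20
Natural end conditions: M_0 = M_4 = 0.
Forward elimination and back-substitution give M_0 = 0, M_1 = 197/89, M_2 = 420/89, M_3 = -275/89, M_4 = 0.
On [4, 7], S(x) = 1 + 1003/267·(x - 4) - 275/178·(x - 4)² + 275/1602·(x - 4)³.
With (x - 4) = 3/4: S(19/4) = 34413/11392.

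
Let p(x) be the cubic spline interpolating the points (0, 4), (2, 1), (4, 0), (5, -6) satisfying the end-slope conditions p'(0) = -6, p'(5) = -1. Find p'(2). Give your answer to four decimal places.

1.5435

With M_i denoting the second derivative at x_i, h_i = 2, 2, 1, and Δ_i = (y_(i+1) − y_i)/h_i = -3/2, -1/2, -6:
  2·M_0 + 8·M_1 + 2·M_2 = 6(Δ_1 - Δ_0) = 6
  2·M_1 + 6·M_2 + 1·M_3 = 6(Δ_2 - Δ_1) = -33
Clamped end conditions give two more equations: 2h_0·M_0 + h_0·M_1 = 6(Δ_0 - p'(0)) = 27 and h_2·M_2 + 2h_2·M_3 = 6(p'(5) - Δ_2) = 30.
Solving: M_0 = 137/23, M_1 = 73/46, M_2 = -214/23, M_3 = 452/23.
On [2, 4], p'(x) = b_1 + 2c_1·(x - 2) + 3d_1·(x - 2)² with b_1 = Δ_1 - h_1(2M_1 + M_2)/6 = 71/46, c_1 = M_1/2 = 73/92, d_1 = (M_2 - M_1)/(6h_1) = -167/184. So p'(2) = 71/46.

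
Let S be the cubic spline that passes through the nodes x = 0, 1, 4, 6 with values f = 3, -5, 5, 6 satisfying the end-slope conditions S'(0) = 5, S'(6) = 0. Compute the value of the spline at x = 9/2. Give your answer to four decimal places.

6.4183

Put m_i = S'' at the i-th knot. Here h = (1, 3, 2) and Δ = (-8, 10/3, 1/2), so the interior equations h_(i-1)·m_(i-1) + 2(h_(i-1)+h_i)·m_i + h_i·m_(i+1) = 6(Δ_i − Δ_(i-1)) read
  1·m_0 + 8·m_1 + 3·m_2 = 6(Δ_1 - Δ_0) = 68
  3·m_1 + 10·m_2 + 2·m_3 = 6(Δ_2 - Δ_1) = -17
Clamped end conditions give two more equations: 2h_0·m_0 + h_0·m_1 = 6(Δ_0 - S'(0)) = -78 and h_2·m_2 + 2h_2·m_3 = 6(S'(6) - Δ_2) = -3.
Hence m_0 = -3715/78, m_1 = 673/39, m_2 = -583/78, m_3 = 233/78.
On [4, 6], S(x) = 5 + 175/39·(x - 4) - 583/156·(x - 4)² + 34/39·(x - 4)³.
With (x - 4) = 1/2: S(9/2) = 1335/208.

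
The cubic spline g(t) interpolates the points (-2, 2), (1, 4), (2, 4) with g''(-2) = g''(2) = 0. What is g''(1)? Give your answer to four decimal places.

With σ_i denoting the second derivative at x_i, h_i = 3, 1, and Δ_i = (y_(i+1) − y_i)/h_i = 2/3, 0:
  3·σ_0 + 8·σ_1 + 1·σ_2 = 6(Δ_1 - Δ_0) = -4
Natural end conditions: σ_0 = σ_2 = 0.
Hence σ_0 = 0, σ_1 = -1/2, σ_2 = 0.

-0.5000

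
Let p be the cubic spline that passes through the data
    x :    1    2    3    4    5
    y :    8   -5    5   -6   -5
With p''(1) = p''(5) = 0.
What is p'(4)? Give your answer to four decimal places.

Write m_i for p''(x_i). With h_i = 1, 1, 1, 1 and divided differences Δ_i = -13, 10, -11, 1, the continuity of p' gives the tridiagonal system
  1·m_0 + 4·m_1 + 1·m_2 = 6(Δ_1 - Δ_0) = 138
  1·m_1 + 4·m_2 + 1·m_3 = 6(Δ_2 - Δ_1) = -126
  1·m_2 + 4·m_3 + 1·m_4 = 6(Δ_3 - Δ_2) = 72
Natural end conditions: m_0 = m_4 = 0.
Forward elimination and back-substitution give m_0 = 0, m_1 = 189/4, m_2 = -51, m_3 = 123/4, m_4 = 0.
On [4, 5], p'(x) = b_3 + 2c_3·(x - 4) + 3d_3·(x - 4)² with b_3 = Δ_3 - h_3(2m_3 + m_4)/6 = -37/4, c_3 = m_3/2 = 123/8, d_3 = (m_4 - m_3)/(6h_3) = -41/8. So p'(4) = -37/4.

-9.2500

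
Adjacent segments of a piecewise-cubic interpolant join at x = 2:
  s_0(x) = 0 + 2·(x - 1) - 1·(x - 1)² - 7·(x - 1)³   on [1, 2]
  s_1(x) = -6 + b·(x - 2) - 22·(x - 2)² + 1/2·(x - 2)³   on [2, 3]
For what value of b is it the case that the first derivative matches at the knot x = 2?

-21

s_0'(x) = 2 - 2·(x - 1) - 21·(x - 1)², so s_0'(2) = -21. On the right, s_1'(2) = b, so b = -21.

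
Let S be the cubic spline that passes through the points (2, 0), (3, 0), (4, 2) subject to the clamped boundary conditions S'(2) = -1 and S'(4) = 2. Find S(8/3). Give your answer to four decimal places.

Put σ_i = S'' at the i-th knot. Here h = (1, 1) and Δ = (0, 2), so the interior equations h_(i-1)·σ_(i-1) + 2(h_(i-1)+h_i)·σ_i + h_i·σ_(i+1) = 6(Δ_i − Δ_(i-1)) read
  1·σ_0 + 4·σ_1 + 1·σ_2 = 6(Δ_1 - Δ_0) = 12
Clamped end conditions give two more equations: 2h_0·σ_0 + h_0·σ_1 = 6(Δ_0 - S'(2)) = 6 and h_1·σ_1 + 2h_1·σ_2 = 6(S'(4) - Δ_1) = 0.
Hence σ_0 = 3/2, σ_1 = 3, σ_2 = -3/2.
On [2, 3], S(x) = 0 - 1·(x - 2) + 3/4·(x - 2)² + 1/4·(x - 2)³.
With (x - 2) = 2/3: S(8/3) = -7/27.

-0.2593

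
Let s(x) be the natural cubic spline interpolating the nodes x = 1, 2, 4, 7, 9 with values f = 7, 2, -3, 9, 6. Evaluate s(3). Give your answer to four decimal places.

Write σ_i for s''(x_i). With h_i = 1, 2, 3, 2 and divided differences Δ_i = -5, -5/2, 4, -3/2, the continuity of s' gives the tridiagonal system
  1·σ_0 + 6·σ_1 + 2·σ_2 = 6(Δ_1 - Δ_0) = 15
  2·σ_1 + 10·σ_2 + 3·σ_3 = 6(Δ_2 - Δ_1) = 39
  3·σ_2 + 10·σ_3 + 2·σ_4 = 6(Δ_3 - Δ_2) = -33
Natural end conditions: σ_0 = σ_4 = 0.
Solving the tridiagonal system: σ_0 = 0, σ_1 = 387/506, σ_2 = 1317/253, σ_3 = -1230/253, σ_4 = 0.
On [2, 4], s(x) = 2 - 2401/506·(x - 2) + 387/1012·(x - 2)² + 749/2024·(x - 2)³.
With (x - 2) = 1: s(3) = -4033/2024.

-1.9926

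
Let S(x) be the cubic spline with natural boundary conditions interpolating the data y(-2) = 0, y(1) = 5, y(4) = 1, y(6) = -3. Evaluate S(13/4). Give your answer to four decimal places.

Let M_i = S''(x_i). Step sizes h_i = 3, 3, 2; slopes of the chords Δ_i = (y_(i+1) - y_i)/h_i = 5/3, -4/3, -2.
  3·M_0 + 12·M_1 + 3·M_2 = 6(Δ_1 - Δ_0) = -18
  3·M_1 + 10·M_2 + 2·M_3 = 6(Δ_2 - Δ_1) = -4
Natural end conditions: M_0 = M_3 = 0.
Solving: M_0 = 0, M_1 = -56/37, M_2 = 2/37, M_3 = 0.
On [1, 4], S(x) = 5 + 17/111·(x - 1) - 28/37·(x - 1)² + 29/333·(x - 1)³.
With (x - 1) = 9/4: S(13/4) = 5933/2368.

2.5055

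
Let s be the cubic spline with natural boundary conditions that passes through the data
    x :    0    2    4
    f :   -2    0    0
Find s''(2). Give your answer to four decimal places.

-0.7500

Put σ_i = s'' at the i-th knot. Here h = (2, 2) and Δ = (1, 0), so the interior equations h_(i-1)·σ_(i-1) + 2(h_(i-1)+h_i)·σ_i + h_i·σ_(i+1) = 6(Δ_i − Δ_(i-1)) read
  2·σ_0 + 8·σ_1 + 2·σ_2 = 6(Δ_1 - Δ_0) = -6
Natural end conditions: σ_0 = σ_2 = 0.
Hence σ_0 = 0, σ_1 = -3/4, σ_2 = 0.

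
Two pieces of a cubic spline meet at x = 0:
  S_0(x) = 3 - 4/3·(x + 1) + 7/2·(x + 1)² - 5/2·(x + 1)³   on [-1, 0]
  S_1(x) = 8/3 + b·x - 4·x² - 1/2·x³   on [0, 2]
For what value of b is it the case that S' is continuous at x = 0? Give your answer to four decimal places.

S_0'(x) = -4/3 + 7·(x + 1) - 15/2·(x + 1)², so S_0'(0) = -11/6. On the right, S_1'(0) = b, so b = -11/6.

-1.8333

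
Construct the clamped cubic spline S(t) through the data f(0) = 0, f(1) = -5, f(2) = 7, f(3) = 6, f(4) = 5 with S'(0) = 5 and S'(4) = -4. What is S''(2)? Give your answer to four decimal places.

-34.5000

Put M_i = S'' at the i-th knot. Here h = (1, 1, 1, 1) and Δ = (-5, 12, -1, -1), so the interior equations h_(i-1)·M_(i-1) + 2(h_(i-1)+h_i)·M_i + h_i·M_(i+1) = 6(Δ_i − Δ_(i-1)) read
  1·M_0 + 4·M_1 + 1·M_2 = 6(Δ_1 - Δ_0) = 102
  1·M_1 + 4·M_2 + 1·M_3 = 6(Δ_2 - Δ_1) = -78
  1·M_2 + 4·M_3 + 1·M_4 = 6(Δ_3 - Δ_2) = 0
Clamped end conditions give two more equations: 2h_0·M_0 + h_0·M_1 = 6(Δ_0 - S'(0)) = -60 and h_3·M_3 + 2h_3·M_4 = 6(S'(4) - Δ_3) = -18.
Hence M_0 = -753/14, M_1 = 333/7, M_2 = -69/2, M_3 = 87/7, M_4 = -213/14.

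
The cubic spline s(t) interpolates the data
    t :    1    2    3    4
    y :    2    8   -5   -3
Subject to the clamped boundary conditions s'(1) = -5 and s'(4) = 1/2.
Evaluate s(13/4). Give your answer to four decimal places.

With σ_i denoting the second derivative at x_i, h_i = 1, 1, 1, and Δ_i = (y_(i+1) − y_i)/h_i = 6, -13, 2:
  1·σ_0 + 4·σ_1 + 1·σ_2 = 6(Δ_1 - Δ_0) = -114
  1·σ_1 + 4·σ_2 + 1·σ_3 = 6(Δ_2 - Δ_1) = 90
Clamped end conditions give two more equations: 2h_0·σ_0 + h_0·σ_1 = 6(Δ_0 - s'(1)) = 66 and h_2·σ_2 + 2h_2·σ_3 = 6(s'(4) - Δ_2) = -9.
Forward elimination and back-substitution give σ_0 = 901/15, σ_1 = -812/15, σ_2 = 637/15, σ_3 = -386/15.
On [3, 4], s(t) = -5 - 118/15·(t - 3) + 637/30·(t - 3)² - 341/30·(t - 3)³.
With (t - 3) = 1/4: s(13/4) = -3723/640.

-5.8172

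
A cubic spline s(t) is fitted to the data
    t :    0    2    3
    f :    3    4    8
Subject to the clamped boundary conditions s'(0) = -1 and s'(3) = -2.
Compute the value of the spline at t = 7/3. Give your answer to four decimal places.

5.9383

Let σ_i = s''(x_i). Step sizes h_i = 2, 1; slopes of the chords Δ_i = (y_(i+1) - y_i)/h_i = 1/2, 4.
  2·σ_0 + 6·σ_1 + 1·σ_2 = 6(Δ_1 - Δ_0) = 21
Clamped end conditions give two more equations: 2h_0·σ_0 + h_0·σ_1 = 6(Δ_0 - s'(0)) = 9 and h_1·σ_1 + 2h_1·σ_2 = 6(s'(3) - Δ_1) = -36.
Solving: σ_0 = -19/12, σ_1 = 23/3, σ_2 = -131/6.
On [2, 3], s(t) = 4 + 61/12·(t - 2) + 23/6·(t - 2)² - 59/12·(t - 2)³.
With (t - 2) = 1/3: s(7/3) = 481/81.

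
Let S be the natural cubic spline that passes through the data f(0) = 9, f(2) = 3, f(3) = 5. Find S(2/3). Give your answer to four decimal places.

With σ_i denoting the second derivative at x_i, h_i = 2, 1, and Δ_i = (y_(i+1) − y_i)/h_i = -3, 2:
  2·σ_0 + 6·σ_1 + 1·σ_2 = 6(Δ_1 - Δ_0) = 30
Natural end conditions: σ_0 = σ_2 = 0.
Hence σ_0 = 0, σ_1 = 5, σ_2 = 0.
On [0, 2], S(t) = 9 - 14/3·t + 0·t² + 5/12·t³.
With t = 2/3: S(2/3) = 487/81.

6.0123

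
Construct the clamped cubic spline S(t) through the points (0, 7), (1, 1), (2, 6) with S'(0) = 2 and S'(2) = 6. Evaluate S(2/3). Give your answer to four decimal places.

3.1111

Let σ_i = S''(x_i). Step sizes h_i = 1, 1; slopes of the chords Δ_i = (y_(i+1) - y_i)/h_i = -6, 5.
  1·σ_0 + 4·σ_1 + 1·σ_2 = 6(Δ_1 - Δ_0) = 66
Clamped end conditions give two more equations: 2h_0·σ_0 + h_0·σ_1 = 6(Δ_0 - S'(0)) = -48 and h_1·σ_1 + 2h_1·σ_2 = 6(S'(2) - Δ_1) = 6.
Forward elimination and back-substitution give σ_0 = -77/2, σ_1 = 29, σ_2 = -23/2.
On [0, 1], S(t) = 7 + 2·t - 77/4·t² + 45/4·t³.
With t = 2/3: S(2/3) = 28/9.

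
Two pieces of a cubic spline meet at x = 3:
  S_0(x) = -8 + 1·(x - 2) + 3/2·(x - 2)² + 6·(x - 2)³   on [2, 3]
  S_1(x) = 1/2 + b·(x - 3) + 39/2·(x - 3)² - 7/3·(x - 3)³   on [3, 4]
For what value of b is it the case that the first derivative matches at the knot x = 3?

22

S_0'(x) = 1 + 3·(x - 2) + 18·(x - 2)², so S_0'(3) = 22. On the right, S_1'(3) = b, so b = 22.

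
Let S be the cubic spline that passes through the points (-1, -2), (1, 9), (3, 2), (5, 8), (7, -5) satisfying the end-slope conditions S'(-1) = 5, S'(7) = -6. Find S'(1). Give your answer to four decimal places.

Put σ_i = S'' at the i-th knot. Here h = (2, 2, 2, 2) and Δ = (11/2, -7/2, 3, -13/2), so the interior equations h_(i-1)·σ_(i-1) + 2(h_(i-1)+h_i)·σ_i + h_i·σ_(i+1) = 6(Δ_i − Δ_(i-1)) read
  2·σ_0 + 8·σ_1 + 2·σ_2 = 6(Δ_1 - Δ_0) = -54
  2·σ_1 + 8·σ_2 + 2·σ_3 = 6(Δ_2 - Δ_1) = 39
  2·σ_2 + 8·σ_3 + 2·σ_4 = 6(Δ_3 - Δ_2) = -57
Clamped end conditions give two more equations: 2h_0·σ_0 + h_0·σ_1 = 6(Δ_0 - S'(-1)) = 3 and h_3·σ_3 + 2h_3·σ_4 = 6(S'(7) - Δ_3) = 3.
Hence σ_0 = 695/112, σ_1 = -611/56, σ_2 = 167/16, σ_3 = -635/56, σ_4 = 719/112.
On [1, 3], S'(x) = b_1 + 2c_1·(x - 1) + 3d_1·(x - 1)² with b_1 = Δ_1 - h_1(2σ_1 + σ_2)/6 = 33/112, c_1 = σ_1/2 = -611/112, d_1 = (σ_2 - σ_1)/(6h_1) = 797/448. So S'(1) = 33/112.

0.2946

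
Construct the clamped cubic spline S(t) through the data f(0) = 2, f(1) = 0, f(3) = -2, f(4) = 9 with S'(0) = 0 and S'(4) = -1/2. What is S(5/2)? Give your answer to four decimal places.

With M_i denoting the second derivative at x_i, h_i = 1, 2, 1, and Δ_i = (y_(i+1) − y_i)/h_i = -2, -1, 11:
  1·M_0 + 6·M_1 + 2·M_2 = 6(Δ_1 - Δ_0) = 6
  2·M_1 + 6·M_2 + 1·M_3 = 6(Δ_2 - Δ_1) = 72
Clamped end conditions give two more equations: 2h_0·M_0 + h_0·M_1 = 6(Δ_0 - S'(0)) = -12 and h_2·M_2 + 2h_2·M_3 = 6(S'(4) - Δ_2) = -69.
Forward elimination and back-substitution give M_0 = -16/5, M_1 = -28/5, M_2 = 107/5, M_3 = -226/5.
On [1, 3], S(t) = 0 - 22/5·(t - 1) - 14/5·(t - 1)² + 9/4·(t - 1)³.
With (t - 1) = 3/2: S(5/2) = -849/160.

-5.3063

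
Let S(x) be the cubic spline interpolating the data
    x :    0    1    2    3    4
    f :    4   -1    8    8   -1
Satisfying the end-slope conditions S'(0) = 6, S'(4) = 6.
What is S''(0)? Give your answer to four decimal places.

-52.1786

Put σ_i = S'' at the i-th knot. Here h = (1, 1, 1, 1) and Δ = (-5, 9, 0, -9), so the interior equations h_(i-1)·σ_(i-1) + 2(h_(i-1)+h_i)·σ_i + h_i·σ_(i+1) = 6(Δ_i − Δ_(i-1)) read
  1·σ_0 + 4·σ_1 + 1·σ_2 = 6(Δ_1 - Δ_0) = 84
  1·σ_1 + 4·σ_2 + 1·σ_3 = 6(Δ_2 - Δ_1) = -54
  1·σ_2 + 4·σ_3 + 1·σ_4 = 6(Δ_3 - Δ_2) = -54
Clamped end conditions give two more equations: 2h_0·σ_0 + h_0·σ_1 = 6(Δ_0 - S'(0)) = -66 and h_3·σ_3 + 2h_3·σ_4 = 6(S'(4) - Δ_3) = 90.
Forward elimination and back-substitution give σ_0 = -1461/28, σ_1 = 537/14, σ_2 = -69/4, σ_3 = -327/14, σ_4 = 1587/28.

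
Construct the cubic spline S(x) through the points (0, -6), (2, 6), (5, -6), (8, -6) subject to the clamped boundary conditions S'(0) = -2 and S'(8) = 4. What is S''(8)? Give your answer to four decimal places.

Let m_i = S''(x_i). Step sizes h_i = 2, 3, 3; slopes of the chords Δ_i = (y_(i+1) - y_i)/h_i = 6, -4, 0.
  2·m_0 + 10·m_1 + 3·m_2 = 6(Δ_1 - Δ_0) = -60
  3·m_1 + 12·m_2 + 3·m_3 = 6(Δ_2 - Δ_1) = 24
Clamped end conditions give two more equations: 2h_0·m_0 + h_0·m_1 = 6(Δ_0 - S'(0)) = 48 and h_2·m_2 + 2h_2·m_3 = 6(S'(8) - Δ_2) = 24.
Hence m_0 = 330/19, m_1 = -204/19, m_2 = 80/19, m_3 = 36/19.

1.8947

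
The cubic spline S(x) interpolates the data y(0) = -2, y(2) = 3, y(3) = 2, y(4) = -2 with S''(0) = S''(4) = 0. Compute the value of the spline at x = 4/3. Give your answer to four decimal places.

Put M_i = S'' at the i-th knot. Here h = (2, 1, 1) and Δ = (5/2, -1, -4), so the interior equations h_(i-1)·M_(i-1) + 2(h_(i-1)+h_i)·M_i + h_i·M_(i+1) = 6(Δ_i − Δ_(i-1)) read
  2·M_0 + 6·M_1 + 1·M_2 = 6(Δ_1 - Δ_0) = -21
  1·M_1 + 4·M_2 + 1·M_3 = 6(Δ_2 - Δ_1) = -18
Natural end conditions: M_0 = M_3 = 0.
Hence M_0 = 0, M_1 = -66/23, M_2 = -87/23, M_3 = 0.
On [0, 2], S(x) = -2 + 159/46·x + 0·x² - 11/46·x³.
With x = 4/3: S(4/3) = 1268/621.

2.0419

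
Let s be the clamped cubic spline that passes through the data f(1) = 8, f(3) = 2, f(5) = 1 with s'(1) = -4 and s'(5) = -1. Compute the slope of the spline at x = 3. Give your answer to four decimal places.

-1.3750

Put m_i = s'' at the i-th knot. Here h = (2, 2) and Δ = (-3, -1/2), so the interior equations h_(i-1)·m_(i-1) + 2(h_(i-1)+h_i)·m_i + h_i·m_(i+1) = 6(Δ_i − Δ_(i-1)) read
  2·m_0 + 8·m_1 + 2·m_2 = 6(Δ_1 - Δ_0) = 15
Clamped end conditions give two more equations: 2h_0·m_0 + h_0·m_1 = 6(Δ_0 - s'(1)) = 6 and h_1·m_1 + 2h_1·m_2 = 6(s'(5) - Δ_1) = -3.
Forward elimination and back-substitution give m_0 = 3/8, m_1 = 9/4, m_2 = -15/8.
On [3, 5], s'(x) = b_1 + 2c_1·(x - 3) + 3d_1·(x - 3)² with b_1 = Δ_1 - h_1(2m_1 + m_2)/6 = -11/8, c_1 = m_1/2 = 9/8, d_1 = (m_2 - m_1)/(6h_1) = -11/32. So s'(3) = -11/8.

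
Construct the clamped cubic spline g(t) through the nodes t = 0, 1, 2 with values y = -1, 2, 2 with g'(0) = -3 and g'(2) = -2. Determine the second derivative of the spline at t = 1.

Let σ_i = g''(x_i). Step sizes h_i = 1, 1; slopes of the chords Δ_i = (y_(i+1) - y_i)/h_i = 3, 0.
  1·σ_0 + 4·σ_1 + 1·σ_2 = 6(Δ_1 - Δ_0) = -18
Clamped end conditions give two more equations: 2h_0·σ_0 + h_0·σ_1 = 6(Δ_0 - g'(0)) = 36 and h_1·σ_1 + 2h_1·σ_2 = 6(g'(2) - Δ_1) = -12.
Solving: σ_0 = 23, σ_1 = -10, σ_2 = -1.

-10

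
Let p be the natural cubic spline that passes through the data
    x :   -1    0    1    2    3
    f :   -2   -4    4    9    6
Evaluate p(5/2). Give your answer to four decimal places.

Let M_i = p''(x_i). Step sizes h_i = 1, 1, 1, 1; slopes of the chords Δ_i = (y_(i+1) - y_i)/h_i = -2, 8, 5, -3.
  1·M_0 + 4·M_1 + 1·M_2 = 6(Δ_1 - Δ_0) = 60
  1·M_1 + 4·M_2 + 1·M_3 = 6(Δ_2 - Δ_1) = -18
  1·M_2 + 4·M_3 + 1·M_4 = 6(Δ_3 - Δ_2) = -48
Natural end conditions: M_0 = M_4 = 0.
Solving the tridiagonal system: M_0 = 0, M_1 = 33/2, M_2 = -6, M_3 = -21/2, M_4 = 0.
On [2, 3], p(x) = 9 + 1/2·(x - 2) - 21/4·(x - 2)² + 7/4·(x - 2)³.
With (x - 2) = 1/2: p(5/2) = 261/32.

8.1563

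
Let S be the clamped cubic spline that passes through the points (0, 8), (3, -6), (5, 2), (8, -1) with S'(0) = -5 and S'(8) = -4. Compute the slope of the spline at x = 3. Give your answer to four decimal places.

Put σ_i = S'' at the i-th knot. Here h = (3, 2, 3) and Δ = (-14/3, 4, -1), so the interior equations h_(i-1)·σ_(i-1) + 2(h_(i-1)+h_i)·σ_i + h_i·σ_(i+1) = 6(Δ_i − Δ_(i-1)) read
  3·σ_0 + 10·σ_1 + 2·σ_2 = 6(Δ_1 - Δ_0) = 52
  2·σ_1 + 10·σ_2 + 3·σ_3 = 6(Δ_2 - Δ_1) = -30
Clamped end conditions give two more equations: 2h_0·σ_0 + h_0·σ_1 = 6(Δ_0 - S'(0)) = 2 and h_2·σ_2 + 2h_2·σ_3 = 6(S'(8) - Δ_2) = -18.
Solving the tridiagonal system: σ_0 = -860/273, σ_1 = 634/91, σ_2 = -374/91, σ_3 = -86/91.
On [3, 5], S'(x) = b_1 + 2c_1·(x - 3) + 3d_1·(x - 3)² with b_1 = Δ_1 - h_1(2σ_1 + σ_2)/6 = 66/91, c_1 = σ_1/2 = 317/91, d_1 = (σ_2 - σ_1)/(6h_1) = -12/13. So S'(3) = 66/91.

0.7253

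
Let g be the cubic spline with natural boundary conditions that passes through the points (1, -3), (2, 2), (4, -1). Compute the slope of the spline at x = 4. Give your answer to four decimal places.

-3.6667

Let M_i = g''(x_i). Step sizes h_i = 1, 2; slopes of the chords Δ_i = (y_(i+1) - y_i)/h_i = 5, -3/2.
  1·M_0 + 6·M_1 + 2·M_2 = 6(Δ_1 - Δ_0) = -39
Natural end conditions: M_0 = M_2 = 0.
Hence M_0 = 0, M_1 = -13/2, M_2 = 0.
On [2, 4], g'(x) = b_1 + 2c_1·(x - 2) + 3d_1·(x - 2)² with b_1 = Δ_1 - h_1(2M_1 + M_2)/6 = 17/6, c_1 = M_1/2 = -13/4, d_1 = (M_2 - M_1)/(6h_1) = 13/24. So g'(4) = -11/3.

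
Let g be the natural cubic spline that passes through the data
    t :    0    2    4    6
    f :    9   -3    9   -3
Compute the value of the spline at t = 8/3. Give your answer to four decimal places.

0.4074

Put M_i = g'' at the i-th knot. Here h = (2, 2, 2) and Δ = (-6, 6, -6), so the interior equations h_(i-1)·M_(i-1) + 2(h_(i-1)+h_i)·M_i + h_i·M_(i+1) = 6(Δ_i − Δ_(i-1)) read
  2·M_0 + 8·M_1 + 2·M_2 = 6(Δ_1 - Δ_0) = 72
  2·M_1 + 8·M_2 + 2·M_3 = 6(Δ_2 - Δ_1) = -72
Natural end conditions: M_0 = M_3 = 0.
Forward elimination and back-substitution give M_0 = 0, M_1 = 12, M_2 = -12, M_3 = 0.
On [2, 4], g(t) = -3 + 2·(t - 2) + 6·(t - 2)² - 2·(t - 2)³.
With (t - 2) = 2/3: g(8/3) = 11/27.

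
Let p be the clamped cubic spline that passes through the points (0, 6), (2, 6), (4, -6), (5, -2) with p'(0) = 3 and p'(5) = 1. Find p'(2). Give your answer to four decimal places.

Write M_i for p''(x_i). With h_i = 2, 2, 1 and divided differences Δ_i = 0, -6, 4, the continuity of p' gives the tridiagonal system
  2·M_0 + 8·M_1 + 2·M_2 = 6(Δ_1 - Δ_0) = -36
  2·M_1 + 6·M_2 + 1·M_3 = 6(Δ_2 - Δ_1) = 60
Clamped end conditions give two more equations: 2h_0·M_0 + h_0·M_1 = 6(Δ_0 - p'(0)) = -18 and h_2·M_2 + 2h_2·M_3 = 6(p'(5) - Δ_2) = -18.
Solving the tridiagonal system: M_0 = -8/23, M_1 = -191/23, M_2 = 358/23, M_3 = -386/23.
On [2, 4], p'(x) = b_1 + 2c_1·(x - 2) + 3d_1·(x - 2)² with b_1 = Δ_1 - h_1(2M_1 + M_2)/6 = -130/23, c_1 = M_1/2 = -191/46, d_1 = (M_2 - M_1)/(6h_1) = 183/92. So p'(2) = -130/23.

-5.6522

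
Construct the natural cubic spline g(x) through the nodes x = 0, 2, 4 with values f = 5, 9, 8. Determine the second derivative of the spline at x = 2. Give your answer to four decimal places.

-1.8750

With M_i denoting the second derivative at x_i, h_i = 2, 2, and Δ_i = (y_(i+1) − y_i)/h_i = 2, -1/2:
  2·M_0 + 8·M_1 + 2·M_2 = 6(Δ_1 - Δ_0) = -15
Natural end conditions: M_0 = M_2 = 0.
Forward elimination and back-substitution give M_0 = 0, M_1 = -15/8, M_2 = 0.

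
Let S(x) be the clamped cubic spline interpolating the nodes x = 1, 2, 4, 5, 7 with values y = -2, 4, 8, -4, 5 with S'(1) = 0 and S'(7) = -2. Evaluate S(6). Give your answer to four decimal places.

Let M_i = S''(x_i). Step sizes h_i = 1, 2, 1, 2; slopes of the chords Δ_i = (y_(i+1) - y_i)/h_i = 6, 2, -12, 9/2.
  1·M_0 + 6·M_1 + 2·M_2 = 6(Δ_1 - Δ_0) = -24
  2·M_1 + 6·M_2 + 1·M_3 = 6(Δ_2 - Δ_1) = -84
  1·M_2 + 6·M_3 + 2·M_4 = 6(Δ_3 - Δ_2) = 99
Clamped end conditions give two more equations: 2h_0·M_0 + h_0·M_1 = 6(Δ_0 - S'(1)) = 36 and h_3·M_3 + 2h_3·M_4 = 6(S'(7) - Δ_3) = -39.
Solving the tridiagonal system: M_0 = 1721/93, M_1 = -94/93, M_2 = -3389/186, M_3 = 2543/93, M_4 = -8713/372.
On [5, 7], S(x) = -4 - 2203/372·(x - 5) + 2543/186·(x - 5)² - 6295/1488·(x - 5)³.
With (x - 5) = 1: S(6) = -715/1488.

-0.4805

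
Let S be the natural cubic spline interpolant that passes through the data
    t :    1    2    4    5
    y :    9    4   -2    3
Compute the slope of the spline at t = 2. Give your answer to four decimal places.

With M_i denoting the second derivative at x_i, h_i = 1, 2, 1, and Δ_i = (y_(i+1) − y_i)/h_i = -5, -3, 5:
  1·M_0 + 6·M_1 + 2·M_2 = 6(Δ_1 - Δ_0) = 12
  2·M_1 + 6·M_2 + 1·M_3 = 6(Δ_2 - Δ_1) = 48
Natural end conditions: M_0 = M_3 = 0.
Hence M_0 = 0, M_1 = -3/4, M_2 = 33/4, M_3 = 0.
On [2, 4], S'(t) = b_1 + 2c_1·(t - 2) + 3d_1·(t - 2)² with b_1 = Δ_1 - h_1(2M_1 + M_2)/6 = -21/4, c_1 = M_1/2 = -3/8, d_1 = (M_2 - M_1)/(6h_1) = 3/4. So S'(2) = -21/4.

-5.2500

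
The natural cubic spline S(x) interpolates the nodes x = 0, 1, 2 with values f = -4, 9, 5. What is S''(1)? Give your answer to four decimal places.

Let M_i = S''(x_i). Step sizes h_i = 1, 1; slopes of the chords Δ_i = (y_(i+1) - y_i)/h_i = 13, -4.
  1·M_0 + 4·M_1 + 1·M_2 = 6(Δ_1 - Δ_0) = -102
Natural end conditions: M_0 = M_2 = 0.
Hence M_0 = 0, M_1 = -51/2, M_2 = 0.

-25.5000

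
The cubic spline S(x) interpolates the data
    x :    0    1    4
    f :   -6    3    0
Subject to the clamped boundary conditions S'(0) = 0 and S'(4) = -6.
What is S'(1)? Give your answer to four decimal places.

Write m_i for S''(x_i). With h_i = 1, 3 and divided differences Δ_i = 9, -1, the continuity of S' gives the tridiagonal system
  1·m_0 + 8·m_1 + 3·m_2 = 6(Δ_1 - Δ_0) = -60
Clamped end conditions give two more equations: 2h_0·m_0 + h_0·m_1 = 6(Δ_0 - S'(0)) = 54 and h_1·m_1 + 2h_1·m_2 = 6(S'(4) - Δ_1) = -30.
Solving the tridiagonal system: m_0 = 33, m_1 = -12, m_2 = 1.
On [1, 4], S'(x) = b_1 + 2c_1·(x - 1) + 3d_1·(x - 1)² with b_1 = Δ_1 - h_1(2m_1 + m_2)/6 = 21/2, c_1 = m_1/2 = -6, d_1 = (m_2 - m_1)/(6h_1) = 13/18. So S'(1) = 21/2.

10.5000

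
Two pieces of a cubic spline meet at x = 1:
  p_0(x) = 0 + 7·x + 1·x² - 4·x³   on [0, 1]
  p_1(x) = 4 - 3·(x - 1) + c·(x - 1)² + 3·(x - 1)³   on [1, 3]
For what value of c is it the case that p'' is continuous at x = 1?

-11

p_0''(x) = 2 - 24·x, so p_0''(1) = -22. On the right, p_1''(1) = 2c, so c = -11.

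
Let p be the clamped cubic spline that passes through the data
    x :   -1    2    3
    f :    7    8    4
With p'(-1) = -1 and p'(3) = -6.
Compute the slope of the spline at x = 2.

Let M_i = p''(x_i). Step sizes h_i = 3, 1; slopes of the chords Δ_i = (y_(i+1) - y_i)/h_i = 1/3, -4.
  3·M_0 + 8·M_1 + 1·M_2 = 6(Δ_1 - Δ_0) = -26
Clamped end conditions give two more equations: 2h_0·M_0 + h_0·M_1 = 6(Δ_0 - p'(-1)) = 8 and h_1·M_1 + 2h_1·M_2 = 6(p'(3) - Δ_1) = -12.
Solving the tridiagonal system: M_0 = 10/3, M_1 = -4, M_2 = -4.
On [2, 3], p'(x) = b_1 + 2c_1·(x - 2) + 3d_1·(x - 2)² with b_1 = Δ_1 - h_1(2M_1 + M_2)/6 = -2, c_1 = M_1/2 = -2, d_1 = (M_2 - M_1)/(6h_1) = 0. So p'(2) = -2.

-2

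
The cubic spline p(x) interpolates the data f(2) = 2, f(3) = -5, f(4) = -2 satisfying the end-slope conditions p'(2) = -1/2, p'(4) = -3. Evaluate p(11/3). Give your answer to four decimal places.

-2.4907

Let m_i = p''(x_i). Step sizes h_i = 1, 1; slopes of the chords Δ_i = (y_(i+1) - y_i)/h_i = -7, 3.
  1·m_0 + 4·m_1 + 1·m_2 = 6(Δ_1 - Δ_0) = 60
Clamped end conditions give two more equations: 2h_0·m_0 + h_0·m_1 = 6(Δ_0 - p'(2)) = -39 and h_1·m_1 + 2h_1·m_2 = 6(p'(4) - Δ_1) = -36.
Hence m_0 = -143/4, m_1 = 65/2, m_2 = -137/4.
On [3, 4], p(x) = -5 - 17/8·(x - 3) + 65/4·(x - 3)² - 89/8·(x - 3)³.
With (x - 3) = 2/3: p(11/3) = -269/108.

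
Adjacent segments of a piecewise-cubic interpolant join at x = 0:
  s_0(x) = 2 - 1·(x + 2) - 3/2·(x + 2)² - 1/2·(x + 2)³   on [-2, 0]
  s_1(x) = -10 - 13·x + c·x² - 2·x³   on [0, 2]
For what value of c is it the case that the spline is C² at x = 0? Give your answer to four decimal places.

-4.5000

s_0''(x) = -3 - 3·(x + 2), so s_0''(0) = -9. On the right, s_1''(0) = 2c, so c = -9/2.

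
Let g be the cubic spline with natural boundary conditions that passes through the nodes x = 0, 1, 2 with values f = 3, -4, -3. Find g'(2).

Let m_i = g''(x_i). Step sizes h_i = 1, 1; slopes of the chords Δ_i = (y_(i+1) - y_i)/h_i = -7, 1.
  1·m_0 + 4·m_1 + 1·m_2 = 6(Δ_1 - Δ_0) = 48
Natural end conditions: m_0 = m_2 = 0.
Solving the tridiagonal system: m_0 = 0, m_1 = 12, m_2 = 0.
On [1, 2], g'(x) = b_1 + 2c_1·(x - 1) + 3d_1·(x - 1)² with b_1 = Δ_1 - h_1(2m_1 + m_2)/6 = -3, c_1 = m_1/2 = 6, d_1 = (m_2 - m_1)/(6h_1) = -2. So g'(2) = 3.

3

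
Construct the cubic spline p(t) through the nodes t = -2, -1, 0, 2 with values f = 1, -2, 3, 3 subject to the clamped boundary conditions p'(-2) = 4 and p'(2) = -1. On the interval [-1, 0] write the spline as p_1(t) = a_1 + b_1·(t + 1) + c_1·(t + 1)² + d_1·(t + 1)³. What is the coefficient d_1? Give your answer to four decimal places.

Write m_i for p''(x_i). With h_i = 1, 1, 2 and divided differences Δ_i = -3, 5, 0, the continuity of p' gives the tridiagonal system
  1·m_0 + 4·m_1 + 1·m_2 = 6(Δ_1 - Δ_0) = 48
  1·m_1 + 6·m_2 + 2·m_3 = 6(Δ_2 - Δ_1) = -30
Clamped end conditions give two more equations: 2h_0·m_0 + h_0·m_1 = 6(Δ_0 - p'(-2)) = -42 and h_2·m_2 + 2h_2·m_3 = 6(p'(2) - Δ_2) = -6.
Solving the tridiagonal system: m_0 = -355/11, m_1 = 248/11, m_2 = -109/11, m_3 = 38/11.
On [-1, 0], with p_1(t) = a_1 + b_1·(t + 1) + c_1·(t + 1)² + d_1·(t + 1)³: c_1 = m_1/2 = 124/11, d_1 = (m_2 - m_1)/(6h_1) = -119/22, b_1 = Δ_1 - h_1(2m_1 + m_2)/6 = -19/22.

-5.4091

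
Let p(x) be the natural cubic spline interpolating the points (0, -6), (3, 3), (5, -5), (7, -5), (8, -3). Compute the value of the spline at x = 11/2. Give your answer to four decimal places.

-5.9952

Write m_i for p''(x_i). With h_i = 3, 2, 2, 1 and divided differences Δ_i = 3, -4, 0, 2, the continuity of p' gives the tridiagonal system
  3·m_0 + 10·m_1 + 2·m_2 = 6(Δ_1 - Δ_0) = -42
  2·m_1 + 8·m_2 + 2·m_3 = 6(Δ_2 - Δ_1) = 24
  2·m_2 + 6·m_3 + 1·m_4 = 6(Δ_3 - Δ_2) = 12
Natural end conditions: m_0 = m_4 = 0.
Solving: m_0 = 0, m_1 = -261/52, m_2 = 213/52, m_3 = 33/52, m_4 = 0.
On [5, 7], p(x) = -5 - 153/52·(x - 5) + 213/104·(x - 5)² - 15/52·(x - 5)³.
With (x - 5) = 1/2: p(11/2) = -1247/208.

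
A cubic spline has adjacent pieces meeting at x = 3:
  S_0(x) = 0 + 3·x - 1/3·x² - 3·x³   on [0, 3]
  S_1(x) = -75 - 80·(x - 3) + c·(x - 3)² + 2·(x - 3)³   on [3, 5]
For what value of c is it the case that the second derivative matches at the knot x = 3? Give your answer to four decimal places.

S_0''(x) = -2/3 - 18·x, so S_0''(3) = -164/3. On the right, S_1''(3) = 2c, so c = -82/3.

-27.3333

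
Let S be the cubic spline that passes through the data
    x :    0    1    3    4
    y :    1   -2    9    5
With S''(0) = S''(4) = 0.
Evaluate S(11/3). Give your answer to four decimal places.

7.0185

Put M_i = S'' at the i-th knot. Here h = (1, 2, 1) and Δ = (-3, 11/2, -4), so the interior equations h_(i-1)·M_(i-1) + 2(h_(i-1)+h_i)·M_i + h_i·M_(i+1) = 6(Δ_i − Δ_(i-1)) read
  1·M_0 + 6·M_1 + 2·M_2 = 6(Δ_1 - Δ_0) = 51
  2·M_1 + 6·M_2 + 1·M_3 = 6(Δ_2 - Δ_1) = -57
Natural end conditions: M_0 = M_3 = 0.
Solving: M_0 = 0, M_1 = 105/8, M_2 = -111/8, M_3 = 0.
On [3, 4], S(x) = 9 + 5/8·(x - 3) - 111/16·(x - 3)² + 37/16·(x - 3)³.
With (x - 3) = 2/3: S(11/3) = 379/54.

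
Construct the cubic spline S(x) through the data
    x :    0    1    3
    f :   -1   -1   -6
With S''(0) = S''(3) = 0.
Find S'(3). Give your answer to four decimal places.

Write M_i for S''(x_i). With h_i = 1, 2 and divided differences Δ_i = 0, -5/2, the continuity of S' gives the tridiagonal system
  1·M_0 + 6·M_1 + 2·M_2 = 6(Δ_1 - Δ_0) = -15
Natural end conditions: M_0 = M_2 = 0.
Forward elimination and back-substitution give M_0 = 0, M_1 = -5/2, M_2 = 0.
On [1, 3], S'(x) = b_1 + 2c_1·(x - 1) + 3d_1·(x - 1)² with b_1 = Δ_1 - h_1(2M_1 + M_2)/6 = -5/6, c_1 = M_1/2 = -5/4, d_1 = (M_2 - M_1)/(6h_1) = 5/24. So S'(3) = -10/3.

-3.3333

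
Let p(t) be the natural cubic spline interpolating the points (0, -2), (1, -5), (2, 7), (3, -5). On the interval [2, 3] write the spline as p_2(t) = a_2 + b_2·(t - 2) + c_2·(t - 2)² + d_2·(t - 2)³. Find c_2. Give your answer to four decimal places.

-22.2000

Write σ_i for p''(x_i). With h_i = 1, 1, 1 and divided differences Δ_i = -3, 12, -12, the continuity of p' gives the tridiagonal system
  1·σ_0 + 4·σ_1 + 1·σ_2 = 6(Δ_1 - Δ_0) = 90
  1·σ_1 + 4·σ_2 + 1·σ_3 = 6(Δ_2 - Δ_1) = -144
Natural end conditions: σ_0 = σ_3 = 0.
Hence σ_0 = 0, σ_1 = 168/5, σ_2 = -222/5, σ_3 = 0.
On [2, 3], with p_2(t) = a_2 + b_2·(t - 2) + c_2·(t - 2)² + d_2·(t - 2)³: c_2 = σ_2/2 = -111/5, d_2 = (σ_3 - σ_2)/(6h_2) = 37/5, b_2 = Δ_2 - h_2(2σ_2 + σ_3)/6 = 14/5.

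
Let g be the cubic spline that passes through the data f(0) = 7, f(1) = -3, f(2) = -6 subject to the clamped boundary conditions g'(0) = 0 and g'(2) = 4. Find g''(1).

With m_i denoting the second derivative at x_i, h_i = 1, 1, and Δ_i = (y_(i+1) − y_i)/h_i = -10, -3:
  1·m_0 + 4·m_1 + 1·m_2 = 6(Δ_1 - Δ_0) = 42
Clamped end conditions give two more equations: 2h_0·m_0 + h_0·m_1 = 6(Δ_0 - g'(0)) = -60 and h_1·m_1 + 2h_1·m_2 = 6(g'(2) - Δ_1) = 42.
Forward elimination and back-substitution give m_0 = -77/2, m_1 = 17, m_2 = 25/2.

17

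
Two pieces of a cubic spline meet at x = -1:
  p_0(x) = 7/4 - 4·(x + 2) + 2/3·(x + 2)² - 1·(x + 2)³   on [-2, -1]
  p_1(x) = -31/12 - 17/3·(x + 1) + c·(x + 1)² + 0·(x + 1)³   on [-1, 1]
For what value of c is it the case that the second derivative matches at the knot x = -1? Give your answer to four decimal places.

-2.3333

p_0''(x) = 4/3 - 6·(x + 2), so p_0''(-1) = -14/3. On the right, p_1''(-1) = 2c, so c = -7/3.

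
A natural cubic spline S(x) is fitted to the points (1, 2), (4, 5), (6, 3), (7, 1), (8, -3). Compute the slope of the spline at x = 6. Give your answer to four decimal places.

Let M_i = S''(x_i). Step sizes h_i = 3, 2, 1, 1; slopes of the chords Δ_i = (y_(i+1) - y_i)/h_i = 1, -1, -2, -4.
  3·M_0 + 10·M_1 + 2·M_2 = 6(Δ_1 - Δ_0) = -12
  2·M_1 + 6·M_2 + 1·M_3 = 6(Δ_2 - Δ_1) = -6
  1·M_2 + 4·M_3 + 1·M_4 = 6(Δ_3 - Δ_2) = -12
Natural end conditions: M_0 = M_4 = 0.
Solving: M_0 = 0, M_1 = -126/107, M_2 = -12/107, M_3 = -318/107, M_4 = 0.
On [6, 7], S'(x) = b_2 + 2c_2·(x - 6) + 3d_2·(x - 6)² with b_2 = Δ_2 - h_2(2M_2 + M_3)/6 = -157/107, c_2 = M_2/2 = -6/107, d_2 = (M_3 - M_2)/(6h_2) = -51/107. So S'(6) = -157/107.

-1.4673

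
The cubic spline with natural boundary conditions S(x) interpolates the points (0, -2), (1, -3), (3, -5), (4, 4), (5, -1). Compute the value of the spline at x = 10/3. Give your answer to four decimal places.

-1.7498

Write M_i for S''(x_i). With h_i = 1, 2, 1, 1 and divided differences Δ_i = -1, -1, 9, -5, the continuity of S' gives the tridiagonal system
  1·M_0 + 6·M_1 + 2·M_2 = 6(Δ_1 - Δ_0) = 0
  2·M_1 + 6·M_2 + 1·M_3 = 6(Δ_2 - Δ_1) = 60
  1·M_2 + 4·M_3 + 1·M_4 = 6(Δ_3 - Δ_2) = -84
Natural end conditions: M_0 = M_4 = 0.
Solving the tridiagonal system: M_0 = 0, M_1 = -324/61, M_2 = 972/61, M_3 = -1524/61, M_4 = 0.
On [3, 4], S(x) = -5 + 479/61·(x - 3) + 486/61·(x - 3)² - 416/61·(x - 3)³.
With (x - 3) = 1/3: S(10/3) = -2882/1647.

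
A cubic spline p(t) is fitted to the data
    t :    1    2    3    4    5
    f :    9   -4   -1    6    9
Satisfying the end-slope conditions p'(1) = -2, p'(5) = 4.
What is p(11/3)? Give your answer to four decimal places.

4.1905

Write m_i for p''(x_i). With h_i = 1, 1, 1, 1 and divided differences Δ_i = -13, 3, 7, 3, the continuity of p' gives the tridiagonal system
  1·m_0 + 4·m_1 + 1·m_2 = 6(Δ_1 - Δ_0) = 96
  1·m_1 + 4·m_2 + 1·m_3 = 6(Δ_2 - Δ_1) = 24
  1·m_2 + 4·m_3 + 1·m_4 = 6(Δ_3 - Δ_2) = -24
Clamped end conditions give two more equations: 2h_0·m_0 + h_0·m_1 = 6(Δ_0 - p'(1)) = -66 and h_3·m_3 + 2h_3·m_4 = 6(p'(5) - Δ_3) = 6.
Solving: m_0 = -723/14, m_1 = 261/7, m_2 = -3/2, m_3 = -51/7, m_4 = 93/14.
On [3, 4], p(t) = -1 + 61/7·(t - 3) - 3/4·(t - 3)² - 27/28·(t - 3)³.
With (t - 3) = 2/3: p(11/3) = 88/21.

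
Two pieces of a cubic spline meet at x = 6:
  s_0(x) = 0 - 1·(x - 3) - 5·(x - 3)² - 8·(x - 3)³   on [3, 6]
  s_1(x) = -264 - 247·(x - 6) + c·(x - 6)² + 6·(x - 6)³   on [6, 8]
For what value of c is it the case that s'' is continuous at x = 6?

-77

s_0''(x) = -10 - 48·(x - 3), so s_0''(6) = -154. On the right, s_1''(6) = 2c, so c = -77.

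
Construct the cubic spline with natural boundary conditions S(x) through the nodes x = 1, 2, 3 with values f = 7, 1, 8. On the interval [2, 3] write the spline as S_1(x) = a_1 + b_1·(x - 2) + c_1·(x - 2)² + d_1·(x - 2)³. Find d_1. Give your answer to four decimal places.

-3.2500

Write σ_i for S''(x_i). With h_i = 1, 1 and divided differences Δ_i = -6, 7, the continuity of S' gives the tridiagonal system
  1·σ_0 + 4·σ_1 + 1·σ_2 = 6(Δ_1 - Δ_0) = 78
Natural end conditions: σ_0 = σ_2 = 0.
Forward elimination and back-substitution give σ_0 = 0, σ_1 = 39/2, σ_2 = 0.
On [2, 3], with S_1(x) = a_1 + b_1·(x - 2) + c_1·(x - 2)² + d_1·(x - 2)³: c_1 = σ_1/2 = 39/4, d_1 = (σ_2 - σ_1)/(6h_1) = -13/4, b_1 = Δ_1 - h_1(2σ_1 + σ_2)/6 = 1/2.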